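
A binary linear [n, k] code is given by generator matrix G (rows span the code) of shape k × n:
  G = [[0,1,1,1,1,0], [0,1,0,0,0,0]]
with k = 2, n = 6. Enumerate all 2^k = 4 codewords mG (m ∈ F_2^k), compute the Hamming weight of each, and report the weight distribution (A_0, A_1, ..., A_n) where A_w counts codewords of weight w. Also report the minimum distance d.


Weight distribution: A_0 = 1, A_1 = 1, A_3 = 1, A_4 = 1. Minimum distance d = 1.

Enumerate all 2^2 = 4 messages m ∈ F_2^2.
For each, compute codeword c = mG in F_2^6, then tally its weight.
  m = 00 → c = 000000, weight = 0.
  m = 10 → c = 011110, weight = 4.
  m = 01 → c = 010000, weight = 1.
  m = 11 → c = 001110, weight = 3.
Tally weights:
  weight 0: 1 codewords.
  weight 1: 1 codewords.
  weight 3: 1 codewords.
  weight 4: 1 codewords.
Minimum distance d = smallest w > 0 with A_w > 0 = 1.
Sanity: Σ A_w = 4 = 2^2 = 4 ✓.


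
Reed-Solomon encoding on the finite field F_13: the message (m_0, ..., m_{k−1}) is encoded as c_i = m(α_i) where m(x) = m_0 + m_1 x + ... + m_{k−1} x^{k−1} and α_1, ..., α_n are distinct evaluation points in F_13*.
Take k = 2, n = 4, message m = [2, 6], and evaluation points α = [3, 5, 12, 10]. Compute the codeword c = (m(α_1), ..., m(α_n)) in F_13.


c = [7, 6, 9, 10]

Message polynomial: m(x) = 2 + 6·x (mod 13).
For each evaluation point α_i, compute m(α_i) mod 13:
  α_1 = 3: Horner steps 6 → 7, so m(3) = 7.
  α_2 = 5: Horner steps 6 → 6, so m(5) = 6.
  α_3 = 12: Horner steps 6 → 9, so m(12) = 9.
  α_4 = 10: Horner steps 6 → 10, so m(10) = 10.
Codeword c = [7, 6, 9, 10] ∈ F_13^4.


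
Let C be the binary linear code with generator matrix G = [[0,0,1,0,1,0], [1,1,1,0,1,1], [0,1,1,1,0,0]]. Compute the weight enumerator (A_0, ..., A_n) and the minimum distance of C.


Weight distribution: A_0 = 1, A_2 = 1, A_3 = 3, A_4 = 2, A_5 = 1. Minimum distance d = 2.

Enumerate all 2^3 = 8 messages m ∈ F_2^3.
For each, compute codeword c = mG in F_2^6, then tally its weight.
  m = 000 → c = 000000, weight = 0.
  m = 100 → c = 001010, weight = 2.
  m = 010 → c = 111011, weight = 5.
  m = 110 → c = 110001, weight = 3.
  m = 001 → c = 011100, weight = 3.
  m = 101 → c = 010110, weight = 3.
  m = 011 → c = 100111, weight = 4.
  m = 111 → c = 101101, weight = 4.
Tally weights:
  weight 0: 1 codewords.
  weight 2: 1 codewords.
  weight 3: 3 codewords.
  weight 4: 2 codewords.
  weight 5: 1 codewords.
Minimum distance d = smallest w > 0 with A_w > 0 = 2.
Sanity: Σ A_w = 8 = 2^3 = 8 ✓.


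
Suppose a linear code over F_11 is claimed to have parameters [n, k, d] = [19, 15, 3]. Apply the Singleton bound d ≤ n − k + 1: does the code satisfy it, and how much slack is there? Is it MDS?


Singleton RHS = n − k + 1 = 5, slack = 2, bound satisfied, not MDS.

Singleton bound: d ≤ n − k + 1.
Here n = 19, k = 15, so n − k + 1 = 5.
Given d = 3, check d ≤ 5: YES.
Slack = (n − k + 1) − d = 2.
The code is NOT MDS (slack = 2 > 0).
Description: the claimed parameters are [19, 15, 3]_11; such a code would be non-MDS.


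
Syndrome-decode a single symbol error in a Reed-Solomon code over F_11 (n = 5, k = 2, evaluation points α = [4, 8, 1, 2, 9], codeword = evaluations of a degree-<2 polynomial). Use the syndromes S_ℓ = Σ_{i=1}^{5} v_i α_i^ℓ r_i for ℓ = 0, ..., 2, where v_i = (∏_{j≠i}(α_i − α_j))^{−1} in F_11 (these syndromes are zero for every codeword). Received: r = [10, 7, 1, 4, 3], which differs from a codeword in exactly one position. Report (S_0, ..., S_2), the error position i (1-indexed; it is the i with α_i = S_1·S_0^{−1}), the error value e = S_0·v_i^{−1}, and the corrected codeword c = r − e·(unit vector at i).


S = (5, 7, 1), error at position 2, error magnitude e = 7, c = [10, 0, 1, 4, 3].

Step 1: column multipliers v_i = (∏_{j≠i}(α_i − α_j))^{−1} mod 11.
  i = 1 (α = 4): (4−8)(4−1)(4−2)(4−9) = (−4)·3·2·(−5) = 120 ≡ 10, so v_1 = 10^{−1} = 10 (mod 11).
  i = 2 (α = 8): (8−4)(8−1)(8−2)(8−9) = 4·7·6·(−1) = −168 ≡ 8, so v_2 = 8^{−1} = 7 (mod 11).
  i = 3 (α = 1): (1−4)(1−8)(1−2)(1−9) = (−3)·(−7)·(−1)·(−8) = 168 ≡ 3, so v_3 = 3^{−1} = 4 (mod 11).
  i = 4 (α = 2): (2−4)(2−8)(2−1)(2−9) = (−2)·(−6)·1·(−7) = −84 ≡ 4, so v_4 = 4^{−1} = 3 (mod 11).
  i = 5 (α = 9): (9−4)(9−8)(9−1)(9−2) = 5·1·8·7 = 280 ≡ 5, so v_5 = 5^{−1} = 9 (mod 11).
  v = [10, 7, 4, 3, 9].
Step 2: syndromes of r = [10, 7, 1, 4, 3] (all sums mod 11).
  S_0 = Σ v_i r_i = 10·10 + 7·7 + 4·1 + 3·4 + 9·3 = 192 ≡ 5.
  S_1 = Σ v_i α_i r_i = 10·4·10 + 7·8·7 + 4·1·1 + 3·2·4 + 9·9·3 = 1063 ≡ 7.
  α_i^2 mod 11 = [5, 9, 1, 4, 4].
  S_2 = Σ v_i α_i^2 r_i = 10·5·10 + 7·9·7 + 4·1·1 + 3·4·4 + 9·4·3 = 1101 ≡ 1.
  S = (5, 7, 1) ≠ 0, so r is not a codeword (an error is present).
Step 3: locate the error. For a single error e at position i, S_ℓ = v_i·e·α_i^ℓ, so α_err = S_1/S_0.
  S_0^{−1} = 5^{−1} = 9 (mod 11), so α_err = 7·9 = 63 ≡ 8 = α_2. Error position i = 2.
  Consistency check: S_2/S_1 = 1·8 = 8 ≡ 8 = α_err ✓ (single-error assumption holds).
Step 4: error magnitude e = S_0/v_2 = S_0·∏_{j≠2}(α_2 − α_j) = 5·8 = 40 ≡ 7 (mod 11).
Step 5: correct position 2: c_2 = r_2 − e = 7 − 7 ≡ 0 (mod 11). Hence c = [10, 0, 1, 4, 3].
  Check: interpolating c through the α_i gives m(x) = 9 + 3·x (degree < 2) with m(α_i) = c_i for every i, so c is indeed a codeword.


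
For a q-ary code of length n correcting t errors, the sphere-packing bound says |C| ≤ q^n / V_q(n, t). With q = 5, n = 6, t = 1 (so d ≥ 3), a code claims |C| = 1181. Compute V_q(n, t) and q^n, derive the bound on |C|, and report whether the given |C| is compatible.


V_q(n, t) = 25, q^n = 15625, Hamming bound = 625, |C| = 1181 > bound (violated).

Step 1: Compute V_q(n, t) = Σ_{j=0}^1 C(n, j) (q−1)^j.
  j = 0: C(6,0)·(4)^0 = 1·1 = 1.
  j = 1: C(6,1)·(4)^1 = 6·4 = 24.
  V_q(n, t) = 1 + 24 = 25.
Step 2: q^n = 5^6 = 15625.
Step 3: Hamming bound ⌊q^n / V_q(n,t)⌋ = ⌊15625/25⌋ = 625.
Step 4: Compare |C| = 1181 to 625: violated.
The claimed |C| lies above the Hamming bound, so no 5-ary code of length 6 with d ≥ 3 can have 1181 codewords.


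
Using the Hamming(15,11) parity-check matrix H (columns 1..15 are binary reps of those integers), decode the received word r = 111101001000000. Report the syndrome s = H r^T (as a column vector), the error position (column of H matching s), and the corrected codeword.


s = (1, 0, 1, 1)^T, error position = 11, corrected codeword c = 111101001010000

Compute s = H r^T mod 2 one row at a time:
  s_1 = 0 + 1 + 0 + 0 + 0 + 0 + 0 + 0 = 1 ≡ 1 (mod 2).
  s_2 = 1 + 0 + 1 + 0 + 0 + 0 + 0 + 0 = 2 ≡ 0 (mod 2).
  s_3 = 1 + 1 + 1 + 0 + 0 + 0 + 0 + 0 = 3 ≡ 1 (mod 2).
  s_4 = 1 + 1 + 0 + 0 + 1 + 0 + 0 + 0 = 3 ≡ 1 (mod 2).
s = (1, 0, 1, 1)^T — this equals column 11 of H (binary 1011), so error is at position 11.
Correct: flip bit 11 of r = 111101001000000 to get c = 111101001010000.


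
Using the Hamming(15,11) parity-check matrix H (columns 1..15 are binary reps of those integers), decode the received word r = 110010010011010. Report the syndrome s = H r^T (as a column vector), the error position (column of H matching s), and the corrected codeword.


s = (0, 1, 1, 1)^T, error position = 7, corrected codeword c = 110010110011010

Compute s = H r^T mod 2 one row at a time:
  s_1 = 1 + 0 + 0 + 1 + 1 + 0 + 1 + 0 = 4 ≡ 0 (mod 2).
  s_2 = 0 + 1 + 0 + 0 + 1 + 0 + 1 + 0 = 3 ≡ 1 (mod 2).
  s_3 = 1 + 0 + 0 + 0 + 0 + 1 + 1 + 0 = 3 ≡ 1 (mod 2).
  s_4 = 1 + 0 + 1 + 0 + 0 + 1 + 0 + 0 = 3 ≡ 1 (mod 2).
s = (0, 1, 1, 1)^T — this equals column 7 of H (binary 0111), so error is at position 7.
Correct: flip bit 7 of r = 110010010011010 to get c = 110010110011010.


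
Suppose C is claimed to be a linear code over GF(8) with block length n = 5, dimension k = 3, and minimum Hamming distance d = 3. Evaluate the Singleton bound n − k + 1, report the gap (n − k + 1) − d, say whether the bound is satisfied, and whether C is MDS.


Singleton RHS = n − k + 1 = 3, slack = 0, bound satisfied, MDS.

Singleton bound: d ≤ n − k + 1.
Here n = 5, k = 3, so n − k + 1 = 3.
Given d = 3, check d ≤ 3: YES.
Slack = (n − k + 1) − d = 0.
The code is MDS (slack = 0).
Description: the claimed parameters are [5, 3, 3]_8; such a code would be MDS (meets Singleton bound).


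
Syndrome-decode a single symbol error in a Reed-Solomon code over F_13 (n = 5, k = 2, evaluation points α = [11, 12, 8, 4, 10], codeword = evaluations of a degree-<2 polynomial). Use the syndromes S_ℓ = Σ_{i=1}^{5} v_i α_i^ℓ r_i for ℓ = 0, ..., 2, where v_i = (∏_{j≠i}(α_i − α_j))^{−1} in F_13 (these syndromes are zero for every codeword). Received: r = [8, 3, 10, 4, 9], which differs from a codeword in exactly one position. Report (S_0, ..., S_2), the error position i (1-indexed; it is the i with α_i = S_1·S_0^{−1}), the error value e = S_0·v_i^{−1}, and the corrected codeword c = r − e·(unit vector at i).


S = (2, 7, 5), error at position 5, error magnitude e = 9, c = [8, 3, 10, 4, 0].

Step 1: column multipliers v_i = (∏_{j≠i}(α_i − α_j))^{−1} mod 13.
  i = 1 (α = 11): (11−12)(11−8)(11−4)(11−10) = (−1)·3·7·1 = −21 ≡ 5, so v_1 = 5^{−1} = 8 (mod 13).
  i = 2 (α = 12): (12−11)(12−8)(12−4)(12−10) = 1·4·8·2 = 64 ≡ 12, so v_2 = 12^{−1} = 12 (mod 13).
  i = 3 (α = 8): (8−11)(8−12)(8−4)(8−10) = (−3)·(−4)·4·(−2) = −96 ≡ 8, so v_3 = 8^{−1} = 5 (mod 13).
  i = 4 (α = 4): (4−11)(4−12)(4−8)(4−10) = (−7)·(−8)·(−4)·(−6) = 1344 ≡ 5, so v_4 = 5^{−1} = 8 (mod 13).
  i = 5 (α = 10): (10−11)(10−12)(10−8)(10−4) = (−1)·(−2)·2·6 = 24 ≡ 11, so v_5 = 11^{−1} = 6 (mod 13).
  v = [8, 12, 5, 8, 6].
Step 2: syndromes of r = [8, 3, 10, 4, 9] (all sums mod 13).
  S_0 = Σ v_i r_i = 8·8 + 12·3 + 5·10 + 8·4 + 6·9 = 236 ≡ 2.
  S_1 = Σ v_i α_i r_i = 8·11·8 + 12·12·3 + 5·8·10 + 8·4·4 + 6·10·9 = 2204 ≡ 7.
  α_i^2 mod 13 = [4, 1, 12, 3, 9].
  S_2 = Σ v_i α_i^2 r_i = 8·4·8 + 12·1·3 + 5·12·10 + 8·3·4 + 6·9·9 = 1474 ≡ 5.
  S = (2, 7, 5) ≠ 0, so r is not a codeword (an error is present).
Step 3: locate the error. For a single error e at position i, S_ℓ = v_i·e·α_i^ℓ, so α_err = S_1/S_0.
  S_0^{−1} = 2^{−1} = 7 (mod 13), so α_err = 7·7 = 49 ≡ 10 = α_5. Error position i = 5.
  Consistency check: S_2/S_1 = 5·2 = 10 ≡ 10 = α_err ✓ (single-error assumption holds).
Step 4: error magnitude e = S_0/v_5 = S_0·∏_{j≠5}(α_5 − α_j) = 2·11 = 22 ≡ 9 (mod 13).
Step 5: correct position 5: c_5 = r_5 − e = 9 − 9 ≡ 0 (mod 13). Hence c = [8, 3, 10, 4, 0].
  Check: interpolating c through the α_i gives m(x) = 11 + 8·x (degree < 2) with m(α_i) = c_i for every i, so c is indeed a codeword.


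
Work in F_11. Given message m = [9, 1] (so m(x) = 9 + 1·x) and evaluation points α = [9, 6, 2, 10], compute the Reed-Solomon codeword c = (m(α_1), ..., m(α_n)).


c = [7, 4, 0, 8]

Message polynomial: m(x) = 9 + 1·x (mod 11).
For each evaluation point α_i, compute m(α_i) mod 11:
  α_1 = 9: Horner steps 1 → 7, so m(9) = 7.
  α_2 = 6: Horner steps 1 → 4, so m(6) = 4.
  α_3 = 2: Horner steps 1 → 0, so m(2) = 0.
  α_4 = 10: Horner steps 1 → 8, so m(10) = 8.
Codeword c = [7, 4, 0, 8] ∈ F_11^4.


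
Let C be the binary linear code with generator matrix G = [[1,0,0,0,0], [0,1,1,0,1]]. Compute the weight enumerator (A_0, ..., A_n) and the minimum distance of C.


Weight distribution: A_0 = 1, A_1 = 1, A_3 = 1, A_4 = 1. Minimum distance d = 1.

Enumerate all 2^2 = 4 messages m ∈ F_2^2.
For each, compute codeword c = mG in F_2^5, then tally its weight.
  m = 00 → c = 00000, weight = 0.
  m = 10 → c = 10000, weight = 1.
  m = 01 → c = 01101, weight = 3.
  m = 11 → c = 11101, weight = 4.
Tally weights:
  weight 0: 1 codewords.
  weight 1: 1 codewords.
  weight 3: 1 codewords.
  weight 4: 1 codewords.
Minimum distance d = smallest w > 0 with A_w > 0 = 1.
Sanity: Σ A_w = 4 = 2^2 = 4 ✓.


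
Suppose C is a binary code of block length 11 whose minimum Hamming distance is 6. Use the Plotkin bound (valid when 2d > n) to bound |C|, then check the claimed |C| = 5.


Plotkin bound M ≤ 12; given |C| = 5 ≤ bound (satisfied).

Check applicability: 2d = 12, n = 11.
2d − n = 1 > 0, so Plotkin applies.
Compute d/(2d−n) = 6/1 ≈ 6.0000.
⌊d/(2d−n)⌋ = 6.
Plotkin bound: M ≤ 2·6 = 12.
Given |C| = 5, check: satisfied.
This |C| is below the Plotkin bound.


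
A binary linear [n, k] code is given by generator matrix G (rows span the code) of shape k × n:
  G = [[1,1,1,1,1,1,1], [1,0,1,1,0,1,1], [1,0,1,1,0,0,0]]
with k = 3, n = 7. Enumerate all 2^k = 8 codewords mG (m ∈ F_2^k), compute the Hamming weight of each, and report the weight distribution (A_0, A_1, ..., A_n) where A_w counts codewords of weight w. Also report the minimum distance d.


Weight distribution: A_0 = 1, A_2 = 2, A_3 = 1, A_4 = 1, A_5 = 2, A_7 = 1. Minimum distance d = 2.

Enumerate all 2^3 = 8 messages m ∈ F_2^3.
For each, compute codeword c = mG in F_2^7, then tally its weight.
  m = 000 → c = 0000000, weight = 0.
  m = 100 → c = 1111111, weight = 7.
  m = 010 → c = 1011011, weight = 5.
  m = 110 → c = 0100100, weight = 2.
  m = 001 → c = 1011000, weight = 3.
  m = 101 → c = 0100111, weight = 4.
  m = 011 → c = 0000011, weight = 2.
  m = 111 → c = 1111100, weight = 5.
Tally weights:
  weight 0: 1 codewords.
  weight 2: 2 codewords.
  weight 3: 1 codewords.
  weight 4: 1 codewords.
  weight 5: 2 codewords.
  weight 7: 1 codewords.
Minimum distance d = smallest w > 0 with A_w > 0 = 2.
Sanity: Σ A_w = 8 = 2^3 = 8 ✓.


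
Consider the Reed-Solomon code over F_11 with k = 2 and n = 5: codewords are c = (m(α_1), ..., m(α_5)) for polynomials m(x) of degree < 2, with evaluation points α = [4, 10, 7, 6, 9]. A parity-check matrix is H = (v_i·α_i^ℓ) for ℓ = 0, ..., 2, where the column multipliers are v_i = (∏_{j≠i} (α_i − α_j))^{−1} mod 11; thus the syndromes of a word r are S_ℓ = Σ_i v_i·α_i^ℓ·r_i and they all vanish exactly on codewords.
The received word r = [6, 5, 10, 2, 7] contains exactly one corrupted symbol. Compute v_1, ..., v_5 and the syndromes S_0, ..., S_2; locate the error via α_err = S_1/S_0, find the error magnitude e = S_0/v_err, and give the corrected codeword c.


S = (3, 10, 4), error at position 3, error magnitude e = 10, c = [6, 5, 0, 2, 7].

Step 1: column multipliers v_i = (∏_{j≠i}(α_i − α_j))^{−1} mod 11.
  i = 1 (α = 4): (4−10)(4−7)(4−6)(4−9) = (−6)·(−3)·(−2)·(−5) = 180 ≡ 4, so v_1 = 4^{−1} = 3 (mod 11).
  i = 2 (α = 10): (10−4)(10−7)(10−6)(10−9) = 6·3·4·1 = 72 ≡ 6, so v_2 = 6^{−1} = 2 (mod 11).
  i = 3 (α = 7): (7−4)(7−10)(7−6)(7−9) = 3·(−3)·1·(−2) = 18 ≡ 7, so v_3 = 7^{−1} = 8 (mod 11).
  i = 4 (α = 6): (6−4)(6−10)(6−7)(6−9) = 2·(−4)·(−1)·(−3) = −24 ≡ 9, so v_4 = 9^{−1} = 5 (mod 11).
  i = 5 (α = 9): (9−4)(9−10)(9−7)(9−6) = 5·(−1)·2·3 = −30 ≡ 3, so v_5 = 3^{−1} = 4 (mod 11).
  v = [3, 2, 8, 5, 4].
Step 2: syndromes of r = [6, 5, 10, 2, 7] (all sums mod 11).
  S_0 = Σ v_i r_i = 3·6 + 2·5 + 8·10 + 5·2 + 4·7 = 146 ≡ 3.
  S_1 = Σ v_i α_i r_i = 3·4·6 + 2·10·5 + 8·7·10 + 5·6·2 + 4·9·7 = 1044 ≡ 10.
  α_i^2 mod 11 = [5, 1, 5, 3, 4].
  S_2 = Σ v_i α_i^2 r_i = 3·5·6 + 2·1·5 + 8·5·10 + 5·3·2 + 4·4·7 = 642 ≡ 4.
  S = (3, 10, 4) ≠ 0, so r is not a codeword (an error is present).
Step 3: locate the error. For a single error e at position i, S_ℓ = v_i·e·α_i^ℓ, so α_err = S_1/S_0.
  S_0^{−1} = 3^{−1} = 4 (mod 11), so α_err = 10·4 = 40 ≡ 7 = α_3. Error position i = 3.
  Consistency check: S_2/S_1 = 4·10 = 40 ≡ 7 = α_err ✓ (single-error assumption holds).
Step 4: error magnitude e = S_0/v_3 = S_0·∏_{j≠3}(α_3 − α_j) = 3·7 = 21 ≡ 10 (mod 11).
Step 5: correct position 3: c_3 = r_3 − e = 10 − 10 ≡ 0 (mod 11). Hence c = [6, 5, 0, 2, 7].
  Check: interpolating c through the α_i gives m(x) = 3 + 9·x (degree < 2) with m(α_i) = c_i for every i, so c is indeed a codeword.


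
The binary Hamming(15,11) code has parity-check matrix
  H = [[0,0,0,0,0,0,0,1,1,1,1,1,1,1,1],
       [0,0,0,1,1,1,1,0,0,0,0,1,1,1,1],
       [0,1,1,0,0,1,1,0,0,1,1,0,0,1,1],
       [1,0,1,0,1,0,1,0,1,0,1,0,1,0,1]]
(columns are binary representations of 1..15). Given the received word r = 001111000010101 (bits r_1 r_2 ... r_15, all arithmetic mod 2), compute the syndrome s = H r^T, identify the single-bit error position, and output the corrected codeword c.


s = (1, 1, 0, 1)^T, error position = 13, corrected codeword c = 001111000010001

Compute s = H r^T mod 2 one row at a time:
  s_1 = 0 + 0 + 0 + 1 + 0 + 1 + 0 + 1 = 3 ≡ 1 (mod 2).
  s_2 = 1 + 1 + 1 + 0 + 0 + 1 + 0 + 1 = 5 ≡ 1 (mod 2).
  s_3 = 0 + 1 + 1 + 0 + 0 + 1 + 0 + 1 = 4 ≡ 0 (mod 2).
  s_4 = 0 + 1 + 1 + 0 + 0 + 1 + 1 + 1 = 5 ≡ 1 (mod 2).
s = (1, 1, 0, 1)^T — this equals column 13 of H (binary 1101), so error is at position 13.
Correct: flip bit 13 of r = 001111000010101 to get c = 001111000010001.


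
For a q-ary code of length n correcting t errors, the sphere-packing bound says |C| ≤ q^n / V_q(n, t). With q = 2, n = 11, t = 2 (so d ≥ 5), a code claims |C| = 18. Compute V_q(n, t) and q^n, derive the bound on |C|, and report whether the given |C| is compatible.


V_q(n, t) = 67, q^n = 2048, Hamming bound = 30, |C| = 18 ≤ bound (satisfied).

Step 1: Compute V_q(n, t) = Σ_{j=0}^2 C(n, j) (q−1)^j.
  j = 0: C(11,0)·(1)^0 = 1·1 = 1.
  j = 1: C(11,1)·(1)^1 = 11·1 = 11.
  j = 2: C(11,2)·(1)^2 = 55·1 = 55.
  V_q(n, t) = 1 + 11 + 55 = 67.
Step 2: q^n = 2^11 = 2048.
Step 3: Hamming bound ⌊q^n / V_q(n,t)⌋ = ⌊2048/67⌋ = 30.
Step 4: Compare |C| = 18 to 30: satisfied.
The claimed |C| lies below the Hamming bound.


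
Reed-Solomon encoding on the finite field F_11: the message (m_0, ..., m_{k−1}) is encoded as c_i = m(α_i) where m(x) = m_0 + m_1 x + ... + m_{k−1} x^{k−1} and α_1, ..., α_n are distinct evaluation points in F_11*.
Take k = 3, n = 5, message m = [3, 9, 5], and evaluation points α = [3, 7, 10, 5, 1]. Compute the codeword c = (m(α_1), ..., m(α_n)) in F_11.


c = [9, 3, 10, 8, 6]

Message polynomial: m(x) = 3 + 9·x + 5·x^2 (mod 11).
For each evaluation point α_i, compute m(α_i) mod 11:
  α_1 = 3: Horner steps 5 → 2 → 9, so m(3) = 9.
  α_2 = 7: Horner steps 5 → 0 → 3, so m(7) = 3.
  α_3 = 10: Horner steps 5 → 4 → 10, so m(10) = 10.
  α_4 = 5: Horner steps 5 → 1 → 8, so m(5) = 8.
  α_5 = 1: Horner steps 5 → 3 → 6, so m(1) = 6.
Codeword c = [9, 3, 10, 8, 6] ∈ F_11^5.


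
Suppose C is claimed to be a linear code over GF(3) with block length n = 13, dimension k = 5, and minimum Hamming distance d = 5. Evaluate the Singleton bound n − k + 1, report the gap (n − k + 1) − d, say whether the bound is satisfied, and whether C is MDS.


Singleton RHS = n − k + 1 = 9, slack = 4, bound satisfied, not MDS.

Singleton bound: d ≤ n − k + 1.
Here n = 13, k = 5, so n − k + 1 = 9.
Given d = 5, check d ≤ 9: YES.
Slack = (n − k + 1) − d = 4.
The code is NOT MDS (slack = 4 > 0).
Description: the claimed parameters are [13, 5, 5]_3; such a code would be non-MDS.


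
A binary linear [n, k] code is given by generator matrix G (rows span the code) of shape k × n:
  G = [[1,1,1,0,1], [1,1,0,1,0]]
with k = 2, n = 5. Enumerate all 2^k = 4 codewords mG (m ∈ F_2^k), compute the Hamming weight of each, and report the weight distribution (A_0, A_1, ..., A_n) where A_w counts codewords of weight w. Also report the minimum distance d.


Weight distribution: A_0 = 1, A_3 = 2, A_4 = 1. Minimum distance d = 3.

Enumerate all 2^2 = 4 messages m ∈ F_2^2.
For each, compute codeword c = mG in F_2^5, then tally its weight.
  m = 00 → c = 00000, weight = 0.
  m = 10 → c = 11101, weight = 4.
  m = 01 → c = 11010, weight = 3.
  m = 11 → c = 00111, weight = 3.
Tally weights:
  weight 0: 1 codewords.
  weight 3: 2 codewords.
  weight 4: 1 codewords.
Minimum distance d = smallest w > 0 with A_w > 0 = 3.
Sanity: Σ A_w = 4 = 2^2 = 4 ✓.


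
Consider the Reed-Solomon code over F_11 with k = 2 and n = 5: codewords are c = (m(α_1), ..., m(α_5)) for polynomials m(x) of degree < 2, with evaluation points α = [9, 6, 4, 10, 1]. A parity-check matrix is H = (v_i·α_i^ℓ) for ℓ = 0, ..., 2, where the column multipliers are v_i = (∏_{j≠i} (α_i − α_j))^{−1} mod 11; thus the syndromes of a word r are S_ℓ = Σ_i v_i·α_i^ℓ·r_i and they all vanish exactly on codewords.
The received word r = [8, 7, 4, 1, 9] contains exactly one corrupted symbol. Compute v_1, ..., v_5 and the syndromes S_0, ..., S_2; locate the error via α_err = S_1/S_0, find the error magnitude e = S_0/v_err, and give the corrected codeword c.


S = (7, 6, 2), error at position 3, error magnitude e = 5, c = [8, 7, 10, 1, 9].

Step 1: column multipliers v_i = (∏_{j≠i}(α_i − α_j))^{−1} mod 11.
  i = 1 (α = 9): (9−6)(9−4)(9−10)(9−1) = 3·5·(−1)·8 = −120 ≡ 1, so v_1 = 1^{−1} = 1 (mod 11).
  i = 2 (α = 6): (6−9)(6−4)(6−10)(6−1) = (−3)·2·(−4)·5 = 120 ≡ 10, so v_2 = 10^{−1} = 10 (mod 11).
  i = 3 (α = 4): (4−9)(4−6)(4−10)(4−1) = (−5)·(−2)·(−6)·3 = −180 ≡ 7, so v_3 = 7^{−1} = 8 (mod 11).
  i = 4 (α = 10): (10−9)(10−6)(10−4)(10−1) = 1·4·6·9 = 216 ≡ 7, so v_4 = 7^{−1} = 8 (mod 11).
  i = 5 (α = 1): (1−9)(1−6)(1−4)(1−10) = (−8)·(−5)·(−3)·(−9) = 1080 ≡ 2, so v_5 = 2^{−1} = 6 (mod 11).
  v = [1, 10, 8, 8, 6].
Step 2: syndromes of r = [8, 7, 4, 1, 9] (all sums mod 11).
  S_0 = Σ v_i r_i = 1·8 + 10·7 + 8·4 + 8·1 + 6·9 = 172 ≡ 7.
  S_1 = Σ v_i α_i r_i = 1·9·8 + 10·6·7 + 8·4·4 + 8·10·1 + 6·1·9 = 754 ≡ 6.
  α_i^2 mod 11 = [4, 3, 5, 1, 1].
  S_2 = Σ v_i α_i^2 r_i = 1·4·8 + 10·3·7 + 8·5·4 + 8·1·1 + 6·1·9 = 464 ≡ 2.
  S = (7, 6, 2) ≠ 0, so r is not a codeword (an error is present).
Step 3: locate the error. For a single error e at position i, S_ℓ = v_i·e·α_i^ℓ, so α_err = S_1/S_0.
  S_0^{−1} = 7^{−1} = 8 (mod 11), so α_err = 6·8 = 48 ≡ 4 = α_3. Error position i = 3.
  Consistency check: S_2/S_1 = 2·2 = 4 ≡ 4 = α_err ✓ (single-error assumption holds).
Step 4: error magnitude e = S_0/v_3 = S_0·∏_{j≠3}(α_3 − α_j) = 7·7 = 49 ≡ 5 (mod 11).
Step 5: correct position 3: c_3 = r_3 − e = 4 − 5 ≡ 10 (mod 11). Hence c = [8, 7, 10, 1, 9].
  Check: interpolating c through the α_i gives m(x) = 5 + 4·x (degree < 2) with m(α_i) = c_i for every i, so c is indeed a codeword.


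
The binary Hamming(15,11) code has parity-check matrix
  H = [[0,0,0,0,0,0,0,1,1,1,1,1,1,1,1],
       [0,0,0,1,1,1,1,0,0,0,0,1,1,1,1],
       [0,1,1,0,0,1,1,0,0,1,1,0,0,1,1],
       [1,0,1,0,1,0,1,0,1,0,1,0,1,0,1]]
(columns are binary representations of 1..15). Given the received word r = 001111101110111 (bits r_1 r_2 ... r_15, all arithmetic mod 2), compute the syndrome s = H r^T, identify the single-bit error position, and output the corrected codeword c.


s = (0, 1, 1, 1)^T, error position = 7, corrected codeword c = 001111001110111

Compute s = H r^T mod 2 one row at a time:
  s_1 = 0 + 1 + 1 + 1 + 0 + 1 + 1 + 1 = 6 ≡ 0 (mod 2).
  s_2 = 1 + 1 + 1 + 1 + 0 + 1 + 1 + 1 = 7 ≡ 1 (mod 2).
  s_3 = 0 + 1 + 1 + 1 + 1 + 1 + 1 + 1 = 7 ≡ 1 (mod 2).
  s_4 = 0 + 1 + 1 + 1 + 1 + 1 + 1 + 1 = 7 ≡ 1 (mod 2).
s = (0, 1, 1, 1)^T — this equals column 7 of H (binary 0111), so error is at position 7.
Correct: flip bit 7 of r = 001111101110111 to get c = 001111001110111.


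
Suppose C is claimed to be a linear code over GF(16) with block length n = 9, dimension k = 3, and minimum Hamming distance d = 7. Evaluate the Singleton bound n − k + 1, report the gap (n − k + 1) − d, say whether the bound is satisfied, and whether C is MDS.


Singleton RHS = n − k + 1 = 7, slack = 0, bound satisfied, MDS.

Singleton bound: d ≤ n − k + 1.
Here n = 9, k = 3, so n − k + 1 = 7.
Given d = 7, check d ≤ 7: YES.
Slack = (n − k + 1) − d = 0.
The code is MDS (slack = 0).
Description: the claimed parameters are [9, 3, 7]_16; such a code would be MDS (meets Singleton bound).


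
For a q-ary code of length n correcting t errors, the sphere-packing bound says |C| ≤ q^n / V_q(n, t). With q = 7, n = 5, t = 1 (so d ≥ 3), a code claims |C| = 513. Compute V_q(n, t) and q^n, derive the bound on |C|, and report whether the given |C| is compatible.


V_q(n, t) = 31, q^n = 16807, Hamming bound = 542, |C| = 513 ≤ bound (satisfied).

Step 1: Compute V_q(n, t) = Σ_{j=0}^1 C(n, j) (q−1)^j.
  j = 0: C(5,0)·(6)^0 = 1·1 = 1.
  j = 1: C(5,1)·(6)^1 = 5·6 = 30.
  V_q(n, t) = 1 + 30 = 31.
Step 2: q^n = 7^5 = 16807.
Step 3: Hamming bound ⌊q^n / V_q(n,t)⌋ = ⌊16807/31⌋ = 542.
Step 4: Compare |C| = 513 to 542: satisfied.
The claimed |C| lies below the Hamming bound.


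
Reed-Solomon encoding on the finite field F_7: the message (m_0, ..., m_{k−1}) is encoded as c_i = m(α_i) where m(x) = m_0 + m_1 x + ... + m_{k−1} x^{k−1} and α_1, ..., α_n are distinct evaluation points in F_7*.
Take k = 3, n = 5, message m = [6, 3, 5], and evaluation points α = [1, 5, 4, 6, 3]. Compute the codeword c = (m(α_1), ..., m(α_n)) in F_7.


c = [0, 6, 0, 1, 4]

Message polynomial: m(x) = 6 + 3·x + 5·x^2 (mod 7).
For each evaluation point α_i, compute m(α_i) mod 7:
  α_1 = 1: Horner steps 5 → 1 → 0, so m(1) = 0.
  α_2 = 5: Horner steps 5 → 0 → 6, so m(5) = 6.
  α_3 = 4: Horner steps 5 → 2 → 0, so m(4) = 0.
  α_4 = 6: Horner steps 5 → 5 → 1, so m(6) = 1.
  α_5 = 3: Horner steps 5 → 4 → 4, so m(3) = 4.
Codeword c = [0, 6, 0, 1, 4] ∈ F_7^5.


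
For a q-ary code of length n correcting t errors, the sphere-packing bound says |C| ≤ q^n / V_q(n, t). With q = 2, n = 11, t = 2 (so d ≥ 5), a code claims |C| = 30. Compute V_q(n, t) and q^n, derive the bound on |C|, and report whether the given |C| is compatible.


V_q(n, t) = 67, q^n = 2048, Hamming bound = 30, |C| = 30 ≤ bound (satisfied).

Step 1: Compute V_q(n, t) = Σ_{j=0}^2 C(n, j) (q−1)^j.
  j = 0: C(11,0)·(1)^0 = 1·1 = 1.
  j = 1: C(11,1)·(1)^1 = 11·1 = 11.
  j = 2: C(11,2)·(1)^2 = 55·1 = 55.
  V_q(n, t) = 1 + 11 + 55 = 67.
Step 2: q^n = 2^11 = 2048.
Step 3: Hamming bound ⌊q^n / V_q(n,t)⌋ = ⌊2048/67⌋ = 30.
Step 4: Compare |C| = 30 to 30: satisfied.
The claimed |C| lies at the Hamming bound (tight).


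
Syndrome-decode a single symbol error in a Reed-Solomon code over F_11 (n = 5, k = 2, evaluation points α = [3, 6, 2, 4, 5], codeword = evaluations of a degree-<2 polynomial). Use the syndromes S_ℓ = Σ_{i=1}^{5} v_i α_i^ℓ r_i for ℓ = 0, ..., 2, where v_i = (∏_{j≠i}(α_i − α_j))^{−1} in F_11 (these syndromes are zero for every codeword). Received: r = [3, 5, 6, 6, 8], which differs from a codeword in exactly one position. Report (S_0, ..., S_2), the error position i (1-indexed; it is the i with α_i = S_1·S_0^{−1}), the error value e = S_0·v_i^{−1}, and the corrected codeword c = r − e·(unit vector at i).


S = (7, 6, 2), error at position 4, error magnitude e = 6, c = [3, 5, 6, 0, 8].

Step 1: column multipliers v_i = (∏_{j≠i}(α_i − α_j))^{−1} mod 11.
  i = 1 (α = 3): (3−6)(3−2)(3−4)(3−5) = (−3)·1·(−1)·(−2) = −6 ≡ 5, so v_1 = 5^{−1} = 9 (mod 11).
  i = 2 (α = 6): (6−3)(6−2)(6−4)(6−5) = 3·4·2·1 = 24 ≡ 2, so v_2 = 2^{−1} = 6 (mod 11).
  i = 3 (α = 2): (2−3)(2−6)(2−4)(2−5) = (−1)·(−4)·(−2)·(−3) = 24 ≡ 2, so v_3 = 2^{−1} = 6 (mod 11).
  i = 4 (α = 4): (4−3)(4−6)(4−2)(4−5) = 1·(−2)·2·(−1) = 4 ≡ 4, so v_4 = 4^{−1} = 3 (mod 11).
  i = 5 (α = 5): (5−3)(5−6)(5−2)(5−4) = 2·(−1)·3·1 = −6 ≡ 5, so v_5 = 5^{−1} = 9 (mod 11).
  v = [9, 6, 6, 3, 9].
Step 2: syndromes of r = [3, 5, 6, 6, 8] (all sums mod 11).
  S_0 = Σ v_i r_i = 9·3 + 6·5 + 6·6 + 3·6 + 9·8 = 183 ≡ 7.
  S_1 = Σ v_i α_i r_i = 9·3·3 + 6·6·5 + 6·2·6 + 3·4·6 + 9·5·8 = 765 ≡ 6.
  α_i^2 mod 11 = [9, 3, 4, 5, 3].
  S_2 = Σ v_i α_i^2 r_i = 9·9·3 + 6·3·5 + 6·4·6 + 3·5·6 + 9·3·8 = 783 ≡ 2.
  S = (7, 6, 2) ≠ 0, so r is not a codeword (an error is present).
Step 3: locate the error. For a single error e at position i, S_ℓ = v_i·e·α_i^ℓ, so α_err = S_1/S_0.
  S_0^{−1} = 7^{−1} = 8 (mod 11), so α_err = 6·8 = 48 ≡ 4 = α_4. Error position i = 4.
  Consistency check: S_2/S_1 = 2·2 = 4 ≡ 4 = α_err ✓ (single-error assumption holds).
Step 4: error magnitude e = S_0/v_4 = S_0·∏_{j≠4}(α_4 − α_j) = 7·4 = 28 ≡ 6 (mod 11).
Step 5: correct position 4: c_4 = r_4 − e = 6 − 6 ≡ 0 (mod 11). Hence c = [3, 5, 6, 0, 8].
  Check: interpolating c through the α_i gives m(x) = 1 + 8·x (degree < 2) with m(α_i) = c_i for every i, so c is indeed a codeword.


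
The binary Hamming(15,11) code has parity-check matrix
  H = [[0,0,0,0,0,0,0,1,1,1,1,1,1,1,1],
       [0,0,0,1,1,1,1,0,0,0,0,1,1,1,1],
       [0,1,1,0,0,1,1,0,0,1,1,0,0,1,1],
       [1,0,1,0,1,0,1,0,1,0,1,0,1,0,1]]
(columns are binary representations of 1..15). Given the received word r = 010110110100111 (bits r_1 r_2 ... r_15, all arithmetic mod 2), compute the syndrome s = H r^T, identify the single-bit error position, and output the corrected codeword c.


s = (1, 0, 1, 0)^T, error position = 10, corrected codeword c = 010110110000111

Compute s = H r^T mod 2 one row at a time:
  s_1 = 1 + 0 + 1 + 0 + 0 + 1 + 1 + 1 = 5 ≡ 1 (mod 2).
  s_2 = 1 + 1 + 0 + 1 + 0 + 1 + 1 + 1 = 6 ≡ 0 (mod 2).
  s_3 = 1 + 0 + 0 + 1 + 1 + 0 + 1 + 1 = 5 ≡ 1 (mod 2).
  s_4 = 0 + 0 + 1 + 1 + 0 + 0 + 1 + 1 = 4 ≡ 0 (mod 2).
s = (1, 0, 1, 0)^T — this equals column 10 of H (binary 1010), so error is at position 10.
Correct: flip bit 10 of r = 010110110100111 to get c = 010110110000111.


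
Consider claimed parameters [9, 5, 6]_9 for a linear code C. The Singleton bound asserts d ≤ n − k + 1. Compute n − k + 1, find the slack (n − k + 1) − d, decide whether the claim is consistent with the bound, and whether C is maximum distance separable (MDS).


Singleton RHS = n − k + 1 = 5, slack = -1, bound violated (no such code; not MDS).

Singleton bound: d ≤ n − k + 1.
Here n = 9, k = 5, so n − k + 1 = 5.
Given d = 6, check d ≤ 5: NO.
Slack = (n − k + 1) − d = -1.
The slack is negative: d = 6 exceeds n − k + 1 = 5 by 1, so the Singleton bound is violated and no linear [9, 5, 6]_9 code can exist. In particular it is not MDS (MDS requires d = n − k + 1 exactly).
Description: the claimed parameters are [9, 5, 6]_9; such a code would be impossible (violates the Singleton bound).


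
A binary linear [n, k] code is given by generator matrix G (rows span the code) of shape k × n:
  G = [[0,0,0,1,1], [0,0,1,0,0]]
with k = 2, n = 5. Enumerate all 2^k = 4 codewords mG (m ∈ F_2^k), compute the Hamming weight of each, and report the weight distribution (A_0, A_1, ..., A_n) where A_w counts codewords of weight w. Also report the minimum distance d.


Weight distribution: A_0 = 1, A_1 = 1, A_2 = 1, A_3 = 1. Minimum distance d = 1.

Enumerate all 2^2 = 4 messages m ∈ F_2^2.
For each, compute codeword c = mG in F_2^5, then tally its weight.
  m = 00 → c = 00000, weight = 0.
  m = 10 → c = 00011, weight = 2.
  m = 01 → c = 00100, weight = 1.
  m = 11 → c = 00111, weight = 3.
Tally weights:
  weight 0: 1 codewords.
  weight 1: 1 codewords.
  weight 2: 1 codewords.
  weight 3: 1 codewords.
Minimum distance d = smallest w > 0 with A_w > 0 = 1.
Sanity: Σ A_w = 4 = 2^2 = 4 ✓.


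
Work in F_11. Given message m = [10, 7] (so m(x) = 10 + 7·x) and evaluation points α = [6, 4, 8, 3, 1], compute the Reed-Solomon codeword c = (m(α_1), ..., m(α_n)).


c = [8, 5, 0, 9, 6]

Message polynomial: m(x) = 10 + 7·x (mod 11).
For each evaluation point α_i, compute m(α_i) mod 11:
  α_1 = 6: Horner steps 7 → 8, so m(6) = 8.
  α_2 = 4: Horner steps 7 → 5, so m(4) = 5.
  α_3 = 8: Horner steps 7 → 0, so m(8) = 0.
  α_4 = 3: Horner steps 7 → 9, so m(3) = 9.
  α_5 = 1: Horner steps 7 → 6, so m(1) = 6.
Codeword c = [8, 5, 0, 9, 6] ∈ F_11^5.


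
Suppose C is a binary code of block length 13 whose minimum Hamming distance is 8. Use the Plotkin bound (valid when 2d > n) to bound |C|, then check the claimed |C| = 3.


Plotkin bound M ≤ 4; given |C| = 3 ≤ bound (satisfied).

Check applicability: 2d = 16, n = 13.
2d − n = 3 > 0, so Plotkin applies.
Compute d/(2d−n) = 8/3 ≈ 2.6667.
⌊d/(2d−n)⌋ = 2.
Plotkin bound: M ≤ 2·2 = 4.
Given |C| = 3, check: satisfied.
This |C| is below the Plotkin bound.


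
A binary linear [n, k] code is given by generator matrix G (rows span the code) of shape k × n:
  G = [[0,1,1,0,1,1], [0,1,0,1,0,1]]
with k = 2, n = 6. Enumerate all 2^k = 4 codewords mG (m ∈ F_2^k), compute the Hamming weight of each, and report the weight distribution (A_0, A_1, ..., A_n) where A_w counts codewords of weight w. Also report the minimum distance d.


Weight distribution: A_0 = 1, A_3 = 2, A_4 = 1. Minimum distance d = 3.

Enumerate all 2^2 = 4 messages m ∈ F_2^2.
For each, compute codeword c = mG in F_2^6, then tally its weight.
  m = 00 → c = 000000, weight = 0.
  m = 10 → c = 011011, weight = 4.
  m = 01 → c = 010101, weight = 3.
  m = 11 → c = 001110, weight = 3.
Tally weights:
  weight 0: 1 codewords.
  weight 3: 2 codewords.
  weight 4: 1 codewords.
Minimum distance d = smallest w > 0 with A_w > 0 = 3.
Sanity: Σ A_w = 4 = 2^2 = 4 ✓.


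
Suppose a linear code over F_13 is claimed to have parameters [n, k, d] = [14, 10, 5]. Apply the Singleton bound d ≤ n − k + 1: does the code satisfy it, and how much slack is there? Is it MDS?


Singleton RHS = n − k + 1 = 5, slack = 0, bound satisfied, MDS.

Singleton bound: d ≤ n − k + 1.
Here n = 14, k = 10, so n − k + 1 = 5.
Given d = 5, check d ≤ 5: YES.
Slack = (n − k + 1) − d = 0.
The code is MDS (slack = 0).
Description: the claimed parameters are [14, 10, 5]_13; such a code would be MDS (meets Singleton bound).


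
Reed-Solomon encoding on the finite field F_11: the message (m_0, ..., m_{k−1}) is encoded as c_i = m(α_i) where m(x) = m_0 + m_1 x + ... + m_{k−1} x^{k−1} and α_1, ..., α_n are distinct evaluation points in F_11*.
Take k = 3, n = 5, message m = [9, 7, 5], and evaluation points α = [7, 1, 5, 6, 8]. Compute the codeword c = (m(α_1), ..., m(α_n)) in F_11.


c = [6, 10, 4, 0, 0]

Message polynomial: m(x) = 9 + 7·x + 5·x^2 (mod 11).
For each evaluation point α_i, compute m(α_i) mod 11:
  α_1 = 7: Horner steps 5 → 9 → 6, so m(7) = 6.
  α_2 = 1: Horner steps 5 → 1 → 10, so m(1) = 10.
  α_3 = 5: Horner steps 5 → 10 → 4, so m(5) = 4.
  α_4 = 6: Horner steps 5 → 4 → 0, so m(6) = 0.
  α_5 = 8: Horner steps 5 → 3 → 0, so m(8) = 0.
Codeword c = [6, 10, 4, 0, 0] ∈ F_11^5.


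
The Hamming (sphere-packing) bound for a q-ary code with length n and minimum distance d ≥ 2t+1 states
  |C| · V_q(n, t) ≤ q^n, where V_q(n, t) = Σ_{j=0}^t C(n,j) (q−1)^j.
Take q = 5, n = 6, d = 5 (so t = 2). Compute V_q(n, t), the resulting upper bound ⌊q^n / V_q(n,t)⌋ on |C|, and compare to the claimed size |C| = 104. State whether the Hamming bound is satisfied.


V_q(n, t) = 265, q^n = 15625, Hamming bound = 58, |C| = 104 > bound (violated).

Step 1: Compute V_q(n, t) = Σ_{j=0}^2 C(n, j) (q−1)^j.
  j = 0: C(6,0)·(4)^0 = 1·1 = 1.
  j = 1: C(6,1)·(4)^1 = 6·4 = 24.
  j = 2: C(6,2)·(4)^2 = 15·16 = 240.
  V_q(n, t) = 1 + 24 + 240 = 265.
Step 2: q^n = 5^6 = 15625.
Step 3: Hamming bound ⌊q^n / V_q(n,t)⌋ = ⌊15625/265⌋ = 58.
Step 4: Compare |C| = 104 to 58: violated.
The claimed |C| lies above the Hamming bound, so no 5-ary code of length 6 with d ≥ 5 can have 104 codewords.


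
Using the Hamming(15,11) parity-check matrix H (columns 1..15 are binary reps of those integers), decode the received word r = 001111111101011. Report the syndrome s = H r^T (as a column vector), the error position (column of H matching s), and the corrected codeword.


s = (0, 1, 0, 1)^T, error position = 5, corrected codeword c = 001101111101011

Compute s = H r^T mod 2 one row at a time:
  s_1 = 1 + 1 + 1 + 0 + 1 + 0 + 1 + 1 = 6 ≡ 0 (mod 2).
  s_2 = 1 + 1 + 1 + 1 + 1 + 0 + 1 + 1 = 7 ≡ 1 (mod 2).
  s_3 = 0 + 1 + 1 + 1 + 1 + 0 + 1 + 1 = 6 ≡ 0 (mod 2).
  s_4 = 0 + 1 + 1 + 1 + 1 + 0 + 0 + 1 = 5 ≡ 1 (mod 2).
s = (0, 1, 0, 1)^T — this equals column 5 of H (binary 0101), so error is at position 5.
Correct: flip bit 5 of r = 001111111101011 to get c = 001101111101011.


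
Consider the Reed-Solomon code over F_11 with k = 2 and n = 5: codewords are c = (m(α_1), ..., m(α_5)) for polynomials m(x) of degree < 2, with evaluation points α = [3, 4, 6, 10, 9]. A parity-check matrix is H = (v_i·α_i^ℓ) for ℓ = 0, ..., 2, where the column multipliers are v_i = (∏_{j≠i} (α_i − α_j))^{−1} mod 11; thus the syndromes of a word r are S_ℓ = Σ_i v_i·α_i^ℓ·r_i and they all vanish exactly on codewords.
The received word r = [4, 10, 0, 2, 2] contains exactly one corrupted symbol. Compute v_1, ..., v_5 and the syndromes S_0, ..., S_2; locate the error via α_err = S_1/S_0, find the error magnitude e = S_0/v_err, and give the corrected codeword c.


S = (8, 6, 10), error at position 5, error magnitude e = 6, c = [4, 10, 0, 2, 7].

Step 1: column multipliers v_i = (∏_{j≠i}(α_i − α_j))^{−1} mod 11.
  i = 1 (α = 3): (3−4)(3−6)(3−10)(3−9) = (−1)·(−3)·(−7)·(−6) = 126 ≡ 5, so v_1 = 5^{−1} = 9 (mod 11).
  i = 2 (α = 4): (4−3)(4−6)(4−10)(4−9) = 1·(−2)·(−6)·(−5) = −60 ≡ 6, so v_2 = 6^{−1} = 2 (mod 11).
  i = 3 (α = 6): (6−3)(6−4)(6−10)(6−9) = 3·2·(−4)·(−3) = 72 ≡ 6, so v_3 = 6^{−1} = 2 (mod 11).
  i = 4 (α = 10): (10−3)(10−4)(10−6)(10−9) = 7·6·4·1 = 168 ≡ 3, so v_4 = 3^{−1} = 4 (mod 11).
  i = 5 (α = 9): (9−3)(9−4)(9−6)(9−10) = 6·5·3·(−1) = −90 ≡ 9, so v_5 = 9^{−1} = 5 (mod 11).
  v = [9, 2, 2, 4, 5].
Step 2: syndromes of r = [4, 10, 0, 2, 2] (all sums mod 11).
  S_0 = Σ v_i r_i = 9·4 + 2·10 + 2·0 + 4·2 + 5·2 = 74 ≡ 8.
  S_1 = Σ v_i α_i r_i = 9·3·4 + 2·4·10 + 2·6·0 + 4·10·2 + 5·9·2 = 358 ≡ 6.
  α_i^2 mod 11 = [9, 5, 3, 1, 4].
  S_2 = Σ v_i α_i^2 r_i = 9·9·4 + 2·5·10 + 2·3·0 + 4·1·2 + 5·4·2 = 472 ≡ 10.
  S = (8, 6, 10) ≠ 0, so r is not a codeword (an error is present).
Step 3: locate the error. For a single error e at position i, S_ℓ = v_i·e·α_i^ℓ, so α_err = S_1/S_0.
  S_0^{−1} = 8^{−1} = 7 (mod 11), so α_err = 6·7 = 42 ≡ 9 = α_5. Error position i = 5.
  Consistency check: S_2/S_1 = 10·2 = 20 ≡ 9 = α_err ✓ (single-error assumption holds).
Step 4: error magnitude e = S_0/v_5 = S_0·∏_{j≠5}(α_5 − α_j) = 8·9 = 72 ≡ 6 (mod 11).
Step 5: correct position 5: c_5 = r_5 − e = 2 − 6 ≡ 7 (mod 11). Hence c = [4, 10, 0, 2, 7].
  Check: interpolating c through the α_i gives m(x) = 8 + 6·x (degree < 2) with m(α_i) = c_i for every i, so c is indeed a codeword.


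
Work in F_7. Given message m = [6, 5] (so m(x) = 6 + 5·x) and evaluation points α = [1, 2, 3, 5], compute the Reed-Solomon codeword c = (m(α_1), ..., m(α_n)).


c = [4, 2, 0, 3]

Message polynomial: m(x) = 6 + 5·x (mod 7).
For each evaluation point α_i, compute m(α_i) mod 7:
  α_1 = 1: Horner steps 5 → 4, so m(1) = 4.
  α_2 = 2: Horner steps 5 → 2, so m(2) = 2.
  α_3 = 3: Horner steps 5 → 0, so m(3) = 0.
  α_4 = 5: Horner steps 5 → 3, so m(5) = 3.
Codeword c = [4, 2, 0, 3] ∈ F_7^4.


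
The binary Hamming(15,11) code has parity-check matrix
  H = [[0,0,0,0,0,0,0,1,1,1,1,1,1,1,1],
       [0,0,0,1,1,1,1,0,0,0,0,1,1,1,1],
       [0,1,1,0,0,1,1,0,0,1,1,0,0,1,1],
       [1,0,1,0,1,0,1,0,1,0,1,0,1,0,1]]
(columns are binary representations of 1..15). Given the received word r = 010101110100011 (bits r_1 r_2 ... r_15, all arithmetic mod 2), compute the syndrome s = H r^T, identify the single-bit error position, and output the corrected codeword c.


s = (0, 1, 0, 0)^T, error position = 4, corrected codeword c = 010001110100011

Compute s = H r^T mod 2 one row at a time:
  s_1 = 1 + 0 + 1 + 0 + 0 + 0 + 1 + 1 = 4 ≡ 0 (mod 2).
  s_2 = 1 + 0 + 1 + 1 + 0 + 0 + 1 + 1 = 5 ≡ 1 (mod 2).
  s_3 = 1 + 0 + 1 + 1 + 1 + 0 + 1 + 1 = 6 ≡ 0 (mod 2).
  s_4 = 0 + 0 + 0 + 1 + 0 + 0 + 0 + 1 = 2 ≡ 0 (mod 2).
s = (0, 1, 0, 0)^T — this equals column 4 of H (binary 0100), so error is at position 4.
Correct: flip bit 4 of r = 010101110100011 to get c = 010001110100011.
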